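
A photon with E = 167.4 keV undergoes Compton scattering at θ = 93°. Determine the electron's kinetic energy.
42.9148 keV

By energy conservation: K_e = E_initial - E_final

First find the scattered photon energy:
Initial wavelength: λ = hc/E = 7.4065 pm
Compton shift: Δλ = λ_C(1 - cos(93°)) = 2.5533 pm
Final wavelength: λ' = 7.4065 + 2.5533 = 9.9598 pm
Final photon energy: E' = hc/λ' = 124.4852 keV

Electron kinetic energy:
K_e = E - E' = 167.4000 - 124.4852 = 42.9148 keV

(Intermediate values are shown rounded; full precision is carried through to the final answer.)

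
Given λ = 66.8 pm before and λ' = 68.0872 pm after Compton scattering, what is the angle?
62.00°

First find the wavelength shift:
Δλ = λ' - λ = 68.0872 - 66.8 = 1.2872 pm

Using Δλ = λ_C(1 - cos θ), with λ_C = h/(m_e·c) ≈ 2.42631024 pm:
cos θ = 1 - Δλ/λ_C
cos θ = 1 - 1.2872/2.42631024
cos θ = 0.469483

θ = arccos(0.469483)
θ = 62.00°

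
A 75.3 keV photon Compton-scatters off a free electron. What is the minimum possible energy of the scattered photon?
58.1594 keV (at θ = 180°)

The scattered photon has minimum energy when its wavelength is maximum, i.e., when the Compton shift Δλ = λ_C(1 − cos θ) is maximum. This occurs at θ = 180° (backscattering), giving Δλ_max = 2λ_C = 4.8526 pm.

Initial wavelength: λ₀ = hc/E₀ = 16.4654 pm
Maximum final wavelength: λ'_max = λ₀ + 2λ_C = 16.4654 + 4.8526 = 21.3180 pm
Minimum final energy: E'_min = hc/λ'_max = 58.1594 keV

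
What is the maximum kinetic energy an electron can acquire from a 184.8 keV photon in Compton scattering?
77.5632 keV

Maximum energy transfer occurs at θ = 180° (backscattering).

Initial photon: E₀ = 184.8 keV → λ₀ = 6.7091 pm

Maximum Compton shift (at 180°):
Δλ_max = 2λ_C = 2 × 2.4263 = 4.8526 pm

Final wavelength:
λ' = 6.7091 + 4.8526 = 11.5617 pm

Minimum photon energy (maximum energy to electron):
E'_min = hc/λ' = 107.2368 keV

Maximum electron kinetic energy:
K_max = E₀ - E'_min = 184.8000 - 107.2368 = 77.5632 keV

(Intermediate values are shown rounded; full precision is carried through to the final answer.)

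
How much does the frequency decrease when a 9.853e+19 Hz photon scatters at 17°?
3.318e+18 Hz (decrease)

Convert frequency to wavelength (c = 299792458 m/s):
λ₀ = c/f₀ = 299792458/9.853e+19 = 3.0426516e-12 m = 3.0427 pm

Calculate Compton shift:
Δλ = λ_C(1 - cos(17°)) = 0.1060 pm

Final wavelength:
λ' = λ₀ + Δλ = 3.0427 + 0.1060 = 3.1487 pm

Final frequency:
f' = c/λ' = 299792458/3.1486698e-12 = 9.5212416e+19 Hz

Frequency shift (decrease):
Δf = f₀ - f' = 9.853e+19 - 9.5212416e+19 = 3.318e+18 Hz

(Intermediate values are shown rounded; full precision is carried through to the final answer.)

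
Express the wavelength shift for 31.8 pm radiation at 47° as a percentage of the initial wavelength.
2.4263%

Calculate the Compton shift:
Δλ = λ_C(1 - cos(47°))
Δλ = 2.4263 × (1 - cos(47°))
Δλ = 2.4263 × 0.3180
Δλ = 0.7716 pm

Percentage change:
(Δλ/λ₀) × 100 = (0.7716/31.8) × 100
= 2.4263%

(Intermediate values are shown rounded; full precision is carried through to the final answer.)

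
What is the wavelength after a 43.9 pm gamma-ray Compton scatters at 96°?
46.5799 pm

Using the Compton scattering formula:
λ' = λ + Δλ = λ + λ_C(1 - cos θ)

Given:
- Initial wavelength λ = 43.9 pm
- Scattering angle θ = 96°
- Compton wavelength λ_C ≈ 2.4263 pm

Calculate the shift:
Δλ = 2.4263 × (1 - cos(96°))
Δλ = 2.4263 × 1.1045
Δλ = 2.6799 pm

Final wavelength:
λ' = 43.9 + 2.6799 = 46.5799 pm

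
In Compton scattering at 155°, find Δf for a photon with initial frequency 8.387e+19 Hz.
4.731e+19 Hz (decrease)

Convert frequency to wavelength (c = 299792458 m/s):
λ₀ = c/f₀ = 299792458/8.387e+19 = 3.5744898e-12 m = 3.5745 pm

Calculate Compton shift:
Δλ = λ_C(1 - cos(155°)) = 4.6253 pm

Final wavelength:
λ' = λ₀ + Δλ = 3.5745 + 4.6253 = 8.1998 pm

Final frequency:
f' = c/λ' = 299792458/8.1997839e-12 = 3.6561019e+19 Hz

Frequency shift (decrease):
Δf = f₀ - f' = 8.387e+19 - 3.6561019e+19 = 4.731e+19 Hz

(Intermediate values are shown rounded; full precision is carried through to the final answer.)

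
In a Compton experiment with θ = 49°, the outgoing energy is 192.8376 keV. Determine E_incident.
221.6000 keV

Convert final energy to wavelength (hc ≈ 1239.842 keV·pm):
λ' = hc/E' = 1239.842 / 192.8376 = 6.4295 pm

Calculate the Compton shift:
Δλ = λ_C(1 - cos(49°))
Δλ = 2.4263 × (1 - cos(49°))
Δλ = 0.8345 pm

Initial wavelength:
λ = λ' - Δλ = 6.4295 - 0.8345 = 5.5950 pm

Initial energy:
E = hc/λ = 1239.842 / 5.5950 = 221.6000 keV

(Intermediate values are shown rounded; full precision is carried through to the final answer.)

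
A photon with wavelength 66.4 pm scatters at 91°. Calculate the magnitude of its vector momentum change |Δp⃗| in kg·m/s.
1.3982e-23 kg·m/s

Photon momentum magnitude is p = h/λ.

Initial momentum:
p₀ = h/λ = 6.6261e-34/6.6400e-11 = 9.9790e-24 kg·m/s

After scattering:
λ' = λ + Δλ = 66.4 + 2.4687 = 68.8687 pm
p' = h/λ' = 6.6261e-34/6.8869e-11 = 9.6213e-24 kg·m/s

Momentum is a vector; the scattered photon's direction makes angle θ = 91° with the incident direction. The magnitude of the vector change Δp⃗ = p⃗₀ − p⃗' is found from the law of cosines:
|Δp⃗|² = p₀² + p'² − 2p₀p'cos θ
|Δp⃗|² = (9.9790e-24)² + (9.6213e-24)² − 2·9.9790e-24·9.6213e-24·cos(91°)
|Δp⃗| = 1.3982e-23 kg·m/s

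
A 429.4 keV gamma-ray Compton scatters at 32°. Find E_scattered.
380.7793 keV

First convert energy to wavelength:
λ = hc/E, with hc ≈ 1239.842 keV·pm (i.e. 1239.842 eV·nm)

For E = 429.4 keV = 429400 eV:
λ = 1239.842 keV·pm / 429.4 keV
λ = 2.8874 pm

Calculate the Compton shift:
Δλ = λ_C(1 - cos(32°)) = 2.4263 × 0.1520
Δλ = 0.3687 pm

Final wavelength:
λ' = 2.8874 + 0.3687 = 3.2561 pm

Final energy:
E' = hc/λ' = 1239.842 / 3.2561 = 380.7793 keV

(Intermediate values are shown rounded; full precision is carried through to the final answer.)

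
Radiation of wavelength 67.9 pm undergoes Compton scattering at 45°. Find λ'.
68.6106 pm

Using the Compton formula: λ' = λ + λ_C(1 − cos θ)

For θ = 45°, cos θ = √2/2 (exact) ≈ 0.7071, so:
1 − cos 45° = 1 − (√2/2) ≈ 0.2929

Δλ = λ_C × 0.2929 = 2.4263 × 0.2929 = 0.7106 pm

λ' = 67.9 + 0.7106 = 68.6106 pm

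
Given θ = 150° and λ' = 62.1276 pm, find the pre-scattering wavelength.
57.6000 pm

From λ' = λ + Δλ, we have λ = λ' - Δλ

First calculate the Compton shift:
Δλ = λ_C(1 - cos θ)
Δλ = 2.4263 × (1 - cos(150°))
Δλ = 2.4263 × 1.8660
Δλ = 4.5276 pm

Initial wavelength:
λ = λ' - Δλ
λ = 62.1276 - 4.5276
λ = 57.6000 pm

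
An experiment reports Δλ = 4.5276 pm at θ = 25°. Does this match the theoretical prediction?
No, inconsistent

Calculate the expected shift for θ = 25°:

Δλ_expected = λ_C(1 - cos(25°))
Δλ_expected = 2.4263 × (1 - cos(25°))
Δλ_expected = 2.4263 × 0.0937
Δλ_expected = 0.2273 pm

Given shift: 4.5276 pm
Expected shift: 0.2273 pm
Difference: 4.3002 pm

The values do not match. The given shift corresponds to θ ≈ 150.0°, not 25°.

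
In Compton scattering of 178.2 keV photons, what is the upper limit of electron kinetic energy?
73.2195 keV

Maximum energy transfer occurs at θ = 180° (backscattering).

Initial photon: E₀ = 178.2 keV → λ₀ = 6.9576 pm

Maximum Compton shift (at 180°):
Δλ_max = 2λ_C = 2 × 2.4263 = 4.8526 pm

Final wavelength:
λ' = 6.9576 + 4.8526 = 11.8102 pm

Minimum photon energy (maximum energy to electron):
E'_min = hc/λ' = 104.9805 keV

Maximum electron kinetic energy:
K_max = E₀ - E'_min = 178.2000 - 104.9805 = 73.2195 keV

(Intermediate values are shown rounded; full precision is carried through to the final answer.)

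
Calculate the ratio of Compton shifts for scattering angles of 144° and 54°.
144° produces the larger shift by a factor of 4.389

Calculate both shifts using Δλ = λ_C(1 - cos θ):

For θ₁ = 54°:
Δλ₁ = 2.4263 × (1 - cos(54°))
Δλ₁ = 2.4263 × 0.4122
Δλ₁ = 1.0002 pm

For θ₂ = 144°:
Δλ₂ = 2.4263 × (1 - cos(144°))
Δλ₂ = 2.4263 × 1.8090
Δλ₂ = 4.3892 pm

The 144° angle produces the larger shift.
Ratio: 4.3892/1.0002 = 4.389

(Intermediate values are shown rounded; full precision is carried through to the final answer.)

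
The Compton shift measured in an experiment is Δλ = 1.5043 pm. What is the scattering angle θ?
67.67°

From the Compton formula Δλ = λ_C(1 - cos θ), we can solve for θ:

cos θ = 1 - Δλ/λ_C

Given:
- Δλ = 1.5043 pm
- λ_C = h/(m_e·c) ≈ 2.42631024 pm

cos θ = 1 - 1.5043/2.42631024
cos θ = 1 - 0.619995
cos θ = 0.380005

θ = arccos(0.380005)
θ = 67.67°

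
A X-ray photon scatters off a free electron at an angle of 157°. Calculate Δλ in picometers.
4.6597 pm

Using the Compton scattering formula:
Δλ = λ_C(1 - cos θ)

where λ_C = h/(m_e·c) ≈ 2.4263 pm is the Compton wavelength of an electron.

For θ = 157°:
cos(157°) = -0.9205
1 - cos(157°) = 1.9205

Δλ = 2.4263 × 1.9205
Δλ = 4.6597 pm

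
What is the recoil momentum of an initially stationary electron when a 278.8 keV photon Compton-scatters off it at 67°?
1.4726e-22 kg·m/s

The electron is initially at rest, so by conservation of momentum:
p⃗_e = p⃗₀ − p⃗'  (incident photon momentum minus scattered photon momentum)

Photon momentum magnitudes (p = h/λ = E/c):
λ₀ = hc/E₀ = 4.4471 pm → p₀ = h/λ₀ = 1.4900e-22 kg·m/s
Δλ = λ_C(1 − cos 67°) = 1.4783 pm
λ' = 5.9253 pm → p' = h/λ' = 1.1183e-22 kg·m/s

The scattered photon makes angle θ = 67° with the incident direction, so by the law of cosines:
|p⃗_e|² = p₀² + p'² − 2p₀p'cos θ
|p⃗_e|² = (1.4900e-22)² + (1.1183e-22)² − 2·1.4900e-22·1.1183e-22·cos(67°)
|p⃗_e| = 1.4726e-22 kg·m/s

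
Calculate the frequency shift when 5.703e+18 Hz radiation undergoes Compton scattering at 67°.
1.560e+17 Hz (decrease)

Convert frequency to wavelength (c = 299792458 m/s):
λ₀ = c/f₀ = 299792458/5.703e+18 = 5.2567501e-11 m = 52.5675 pm

Calculate Compton shift:
Δλ = λ_C(1 - cos(67°)) = 1.4783 pm

Final wavelength:
λ' = λ₀ + Δλ = 52.5675 + 1.4783 = 54.0458 pm

Final frequency:
f' = c/λ' = 299792458/5.4045776e-11 = 5.5470099e+18 Hz

Frequency shift (decrease):
Δf = f₀ - f' = 5.703e+18 - 5.5470099e+18 = 1.560e+17 Hz

(Intermediate values are shown rounded; full precision is carried through to the final answer.)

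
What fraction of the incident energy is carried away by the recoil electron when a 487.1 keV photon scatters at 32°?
0.1265 (or 12.65%)

Calculate initial and final photon energies:

Initial: E₀ = 487.1 keV → λ₀ = 2.5454 pm
Compton shift: Δλ = 0.3687 pm
Final wavelength: λ' = 2.9140 pm
Final energy: E' = 425.4723 keV

Fractional energy loss:
(E₀ - E')/E₀ = (487.1000 - 425.4723)/487.1000
= 61.6277/487.1000
= 0.1265
= 12.65%

(Intermediate values are shown rounded; full precision is carried through to the final answer.)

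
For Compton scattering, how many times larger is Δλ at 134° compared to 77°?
134° produces the larger shift by a factor of 2.187

Calculate both shifts using Δλ = λ_C(1 - cos θ):

For θ₁ = 77°:
Δλ₁ = 2.4263 × (1 - cos(77°))
Δλ₁ = 2.4263 × 0.7750
Δλ₁ = 1.8805 pm

For θ₂ = 134°:
Δλ₂ = 2.4263 × (1 - cos(134°))
Δλ₂ = 2.4263 × 1.6947
Δλ₂ = 4.1118 pm

The 134° angle produces the larger shift.
Ratio: 4.1118/1.8805 = 2.187

(Intermediate values are shown rounded; full precision is carried through to the final answer.)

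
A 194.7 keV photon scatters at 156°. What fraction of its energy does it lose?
0.4217 (or 42.17%)

Calculate initial and final photon energies:

Initial: E₀ = 194.7 keV → λ₀ = 6.3680 pm
Compton shift: Δλ = 4.6429 pm
Final wavelength: λ' = 11.0108 pm
Final energy: E' = 112.6022 keV

Fractional energy loss:
(E₀ - E')/E₀ = (194.7000 - 112.6022)/194.7000
= 82.0978/194.7000
= 0.4217
= 42.17%

(Intermediate values are shown rounded; full precision is carried through to the final answer.)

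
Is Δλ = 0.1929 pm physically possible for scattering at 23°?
Yes, consistent

Calculate the expected shift for θ = 23°:

Δλ_expected = λ_C(1 - cos(23°))
Δλ_expected = 2.4263 × (1 - cos(23°))
Δλ_expected = 2.4263 × 0.0795
Δλ_expected = 0.1929 pm

Given shift: 0.1929 pm
Expected shift: 0.1929 pm
Difference: 0.0000 pm

The values match. This is consistent with Compton scattering at the stated angle.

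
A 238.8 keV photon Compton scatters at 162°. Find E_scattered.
124.9106 keV

First convert energy to wavelength:
λ = hc/E, with hc ≈ 1239.842 keV·pm (i.e. 1239.842 eV·nm)

For E = 238.8 keV = 238800 eV:
λ = 1239.842 keV·pm / 238.8 keV
λ = 5.1920 pm

Calculate the Compton shift:
Δλ = λ_C(1 - cos(162°)) = 2.4263 × 1.9511
Δλ = 4.7339 pm

Final wavelength:
λ' = 5.1920 + 4.7339 = 9.9258 pm

Final energy:
E' = hc/λ' = 1239.842 / 9.9258 = 124.9106 keV

(Intermediate values are shown rounded; full precision is carried through to the final answer.)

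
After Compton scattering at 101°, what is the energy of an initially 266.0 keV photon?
164.2103 keV

First convert energy to wavelength:
λ = hc/E, with hc ≈ 1239.842 keV·pm (i.e. 1239.842 eV·nm)

For E = 266.0 keV = 266000 eV:
λ = 1239.842 keV·pm / 266.0 keV
λ = 4.6611 pm

Calculate the Compton shift:
Δλ = λ_C(1 - cos(101°)) = 2.4263 × 1.1908
Δλ = 2.8893 pm

Final wavelength:
λ' = 4.6611 + 2.8893 = 7.5503 pm

Final energy:
E' = hc/λ' = 1239.842 / 7.5503 = 164.2103 keV

(Intermediate values are shown rounded; full precision is carried through to the final answer.)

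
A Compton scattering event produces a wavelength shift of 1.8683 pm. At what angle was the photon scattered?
76.70°

From the Compton formula Δλ = λ_C(1 - cos θ), we can solve for θ:

cos θ = 1 - Δλ/λ_C

Given:
- Δλ = 1.8683 pm
- λ_C = h/(m_e·c) ≈ 2.42631024 pm

cos θ = 1 - 1.8683/2.42631024
cos θ = 1 - 0.770017
cos θ = 0.229983

θ = arccos(0.229983)
θ = 76.70°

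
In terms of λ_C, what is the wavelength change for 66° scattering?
0.5933 λ_C

The Compton shift formula is:
Δλ = λ_C(1 - cos θ)

Dividing both sides by λ_C:
Δλ/λ_C = 1 - cos θ

For θ = 66°:
Δλ/λ_C = 1 - cos(66°)
Δλ/λ_C = 1 - 0.4067
Δλ/λ_C = 0.5933

This means the shift is 0.5933 × λ_C = 1.4394 pm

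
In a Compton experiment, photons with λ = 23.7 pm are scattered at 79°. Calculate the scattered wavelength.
25.6633 pm

Using the Compton scattering formula:
λ' = λ + Δλ = λ + λ_C(1 - cos θ)

Given:
- Initial wavelength λ = 23.7 pm
- Scattering angle θ = 79°
- Compton wavelength λ_C ≈ 2.4263 pm

Calculate the shift:
Δλ = 2.4263 × (1 - cos(79°))
Δλ = 2.4263 × 0.8092
Δλ = 1.9633 pm

Final wavelength:
λ' = 23.7 + 1.9633 = 25.6633 pm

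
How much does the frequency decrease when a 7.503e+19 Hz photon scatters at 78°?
2.437e+19 Hz (decrease)

Convert frequency to wavelength (c = 299792458 m/s):
λ₀ = c/f₀ = 299792458/7.503e+19 = 3.9956345e-12 m = 3.9956 pm

Calculate Compton shift:
Δλ = λ_C(1 - cos(78°)) = 1.9219 pm

Final wavelength:
λ' = λ₀ + Δλ = 3.9956 + 1.9219 = 5.9175 pm

Final frequency:
f' = c/λ' = 299792458/5.9174865e-12 = 5.0662128e+19 Hz

Frequency shift (decrease):
Δf = f₀ - f' = 7.503e+19 - 5.0662128e+19 = 2.437e+19 Hz

(Intermediate values are shown rounded; full precision is carried through to the final answer.)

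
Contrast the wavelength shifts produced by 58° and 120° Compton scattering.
120° produces the larger shift by a factor of 3.191

Calculate both shifts using Δλ = λ_C(1 - cos θ):

For θ₁ = 58°:
Δλ₁ = 2.4263 × (1 - cos(58°))
Δλ₁ = 2.4263 × 0.4701
Δλ₁ = 1.1406 pm

For θ₂ = 120°:
Δλ₂ = 2.4263 × (1 - cos(120°))
Δλ₂ = 2.4263 × 1.5000
Δλ₂ = 3.6395 pm

The 120° angle produces the larger shift.
Ratio: 3.6395/1.1406 = 3.191

(Intermediate values are shown rounded; full precision is carried through to the final answer.)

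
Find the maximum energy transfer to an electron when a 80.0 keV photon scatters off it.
19.0760 keV

Maximum energy transfer occurs at θ = 180° (backscattering).

Initial photon: E₀ = 80.0 keV → λ₀ = 15.4980 pm

Maximum Compton shift (at 180°):
Δλ_max = 2λ_C = 2 × 2.4263 = 4.8526 pm

Final wavelength:
λ' = 15.4980 + 4.8526 = 20.3506 pm

Minimum photon energy (maximum energy to electron):
E'_min = hc/λ' = 60.9240 keV

Maximum electron kinetic energy:
K_max = E₀ - E'_min = 80.0000 - 60.9240 = 19.0760 keV

(Intermediate values are shown rounded; full precision is carried through to the final answer.)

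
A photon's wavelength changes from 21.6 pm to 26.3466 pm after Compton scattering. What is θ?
163.00°

First find the wavelength shift:
Δλ = λ' - λ = 26.3466 - 21.6 = 4.7466 pm

Using Δλ = λ_C(1 - cos θ), with λ_C = h/(m_e·c) ≈ 2.42631024 pm:
cos θ = 1 - Δλ/λ_C
cos θ = 1 - 4.7466/2.42631024
cos θ = -0.956304

θ = arccos(-0.956304)
θ = 163.00°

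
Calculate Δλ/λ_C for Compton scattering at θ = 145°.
1.8192 λ_C

The Compton shift formula is:
Δλ = λ_C(1 - cos θ)

Dividing both sides by λ_C:
Δλ/λ_C = 1 - cos θ

For θ = 145°:
Δλ/λ_C = 1 - cos(145°)
Δλ/λ_C = 1 - -0.8192
Δλ/λ_C = 1.8192

This means the shift is 1.8192 × λ_C = 4.4138 pm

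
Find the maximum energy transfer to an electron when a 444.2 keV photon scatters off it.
281.9977 keV

Maximum energy transfer occurs at θ = 180° (backscattering).

Initial photon: E₀ = 444.2 keV → λ₀ = 2.7912 pm

Maximum Compton shift (at 180°):
Δλ_max = 2λ_C = 2 × 2.4263 = 4.8526 pm

Final wavelength:
λ' = 2.7912 + 4.8526 = 7.6438 pm

Minimum photon energy (maximum energy to electron):
E'_min = hc/λ' = 162.2023 keV

Maximum electron kinetic energy:
K_max = E₀ - E'_min = 444.2000 - 162.2023 = 281.9977 keV

(Intermediate values are shown rounded; full precision is carried through to the final answer.)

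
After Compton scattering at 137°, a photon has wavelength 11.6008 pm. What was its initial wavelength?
7.4000 pm

From λ' = λ + Δλ, we have λ = λ' - Δλ

First calculate the Compton shift:
Δλ = λ_C(1 - cos θ)
Δλ = 2.4263 × (1 - cos(137°))
Δλ = 2.4263 × 1.7314
Δλ = 4.2008 pm

Initial wavelength:
λ = λ' - Δλ
λ = 11.6008 - 4.2008
λ = 7.4000 pm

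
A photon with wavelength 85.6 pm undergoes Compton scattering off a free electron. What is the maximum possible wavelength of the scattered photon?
90.4526 pm (at θ = 180°)

The Compton shift is Δλ = λ_C(1 − cos θ).

Since cos θ ranges from −1 to 1, the factor (1 − cos θ) ranges from 0 to 2; the maximum shift occurs at θ = 180° (backscattering):
Δλ_max = 2λ_C = 2 × 2.4263 pm = 4.8526 pm

Maximum scattered wavelength:
λ'_max = λ₀ + Δλ_max = 85.6 + 4.8526 = 90.4526 pm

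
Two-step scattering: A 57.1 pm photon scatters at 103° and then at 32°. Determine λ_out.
60.4408 pm

Apply Compton shift twice:

First scattering at θ₁ = 103°:
Δλ₁ = λ_C(1 - cos(103°))
Δλ₁ = 2.4263 × 1.2250
Δλ₁ = 2.9721 pm

After first scattering:
λ₁ = 57.1 + 2.9721 = 60.0721 pm

Second scattering at θ₂ = 32°:
Δλ₂ = λ_C(1 - cos(32°))
Δλ₂ = 2.4263 × 0.1520
Δλ₂ = 0.3687 pm

Final wavelength:
λ₂ = 60.0721 + 0.3687 = 60.4408 pm

Total shift: Δλ_total = 2.9721 + 0.3687 = 3.3408 pm

(Intermediate values are shown rounded; full precision is carried through to the final answer.)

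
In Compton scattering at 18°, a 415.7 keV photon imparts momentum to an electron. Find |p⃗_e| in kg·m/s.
6.8693e-23 kg·m/s

The electron is initially at rest, so by conservation of momentum:
p⃗_e = p⃗₀ − p⃗'  (incident photon momentum minus scattered photon momentum)

Photon momentum magnitudes (p = h/λ = E/c):
λ₀ = hc/E₀ = 2.9825 pm → p₀ = h/λ₀ = 2.2216e-22 kg·m/s
Δλ = λ_C(1 − cos 18°) = 0.1188 pm
λ' = 3.1013 pm → p' = h/λ' = 2.1366e-22 kg·m/s

The scattered photon makes angle θ = 18° with the incident direction, so by the law of cosines:
|p⃗_e|² = p₀² + p'² − 2p₀p'cos θ
|p⃗_e|² = (2.2216e-22)² + (2.1366e-22)² − 2·2.2216e-22·2.1366e-22·cos(18°)
|p⃗_e| = 6.8693e-23 kg·m/s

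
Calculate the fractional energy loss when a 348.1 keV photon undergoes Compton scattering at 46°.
0.1722 (or 17.22%)

Calculate initial and final photon energies:

Initial: E₀ = 348.1 keV → λ₀ = 3.5617 pm
Compton shift: Δλ = 0.7409 pm
Final wavelength: λ' = 4.3026 pm
Final energy: E' = 288.1615 keV

Fractional energy loss:
(E₀ - E')/E₀ = (348.1000 - 288.1615)/348.1000
= 59.9385/348.1000
= 0.1722
= 17.22%

(Intermediate values are shown rounded; full precision is carried through to the final answer.)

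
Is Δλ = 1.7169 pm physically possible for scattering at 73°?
Yes, consistent

Calculate the expected shift for θ = 73°:

Δλ_expected = λ_C(1 - cos(73°))
Δλ_expected = 2.4263 × (1 - cos(73°))
Δλ_expected = 2.4263 × 0.7076
Δλ_expected = 1.7169 pm

Given shift: 1.7169 pm
Expected shift: 1.7169 pm
Difference: 0.0000 pm

The values match. This is consistent with Compton scattering at the stated angle.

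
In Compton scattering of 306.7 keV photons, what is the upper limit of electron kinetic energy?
167.3159 keV

Maximum energy transfer occurs at θ = 180° (backscattering).

Initial photon: E₀ = 306.7 keV → λ₀ = 4.0425 pm

Maximum Compton shift (at 180°):
Δλ_max = 2λ_C = 2 × 2.4263 = 4.8526 pm

Final wavelength:
λ' = 4.0425 + 4.8526 = 8.8951 pm

Minimum photon energy (maximum energy to electron):
E'_min = hc/λ' = 139.3841 keV

Maximum electron kinetic energy:
K_max = E₀ - E'_min = 306.7000 - 139.3841 = 167.3159 keV

(Intermediate values are shown rounded; full precision is carried through to the final answer.)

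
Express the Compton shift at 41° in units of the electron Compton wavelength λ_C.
0.2453 λ_C

The Compton shift formula is:
Δλ = λ_C(1 - cos θ)

Dividing both sides by λ_C:
Δλ/λ_C = 1 - cos θ

For θ = 41°:
Δλ/λ_C = 1 - cos(41°)
Δλ/λ_C = 1 - 0.7547
Δλ/λ_C = 0.2453

This means the shift is 0.2453 × λ_C = 0.5952 pm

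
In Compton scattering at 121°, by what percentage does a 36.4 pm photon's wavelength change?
10.0988%

Calculate the Compton shift:
Δλ = λ_C(1 - cos(121°))
Δλ = 2.4263 × (1 - cos(121°))
Δλ = 2.4263 × 1.5150
Δλ = 3.6760 pm

Percentage change:
(Δλ/λ₀) × 100 = (3.6760/36.4) × 100
= 10.0988%

(Intermediate values are shown rounded; full precision is carried through to the final answer.)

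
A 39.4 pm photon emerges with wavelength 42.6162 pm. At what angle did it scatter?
109.00°

First find the wavelength shift:
Δλ = λ' - λ = 42.6162 - 39.4 = 3.2162 pm

Using Δλ = λ_C(1 - cos θ), with λ_C = h/(m_e·c) ≈ 2.42631024 pm:
cos θ = 1 - Δλ/λ_C
cos θ = 1 - 3.2162/2.42631024
cos θ = -0.325552

θ = arccos(-0.325552)
θ = 109.00°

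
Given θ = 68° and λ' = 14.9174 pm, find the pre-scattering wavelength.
13.4000 pm

From λ' = λ + Δλ, we have λ = λ' - Δλ

First calculate the Compton shift:
Δλ = λ_C(1 - cos θ)
Δλ = 2.4263 × (1 - cos(68°))
Δλ = 2.4263 × 0.6254
Δλ = 1.5174 pm

Initial wavelength:
λ = λ' - Δλ
λ = 14.9174 - 1.5174
λ = 13.4000 pm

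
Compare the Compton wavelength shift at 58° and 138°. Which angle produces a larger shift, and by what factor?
138° produces the larger shift by a factor of 3.708

Calculate both shifts using Δλ = λ_C(1 - cos θ):

For θ₁ = 58°:
Δλ₁ = 2.4263 × (1 - cos(58°))
Δλ₁ = 2.4263 × 0.4701
Δλ₁ = 1.1406 pm

For θ₂ = 138°:
Δλ₂ = 2.4263 × (1 - cos(138°))
Δλ₂ = 2.4263 × 1.7431
Δλ₂ = 4.2294 pm

The 138° angle produces the larger shift.
Ratio: 4.2294/1.1406 = 3.708

(Intermediate values are shown rounded; full precision is carried through to the final answer.)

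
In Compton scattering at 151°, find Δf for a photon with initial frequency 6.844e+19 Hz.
3.486e+19 Hz (decrease)

Convert frequency to wavelength (c = 299792458 m/s):
λ₀ = c/f₀ = 299792458/6.844e+19 = 4.3803691e-12 m = 4.3804 pm

Calculate Compton shift:
Δλ = λ_C(1 - cos(151°)) = 4.5484 pm

Final wavelength:
λ' = λ₀ + Δλ = 4.3804 + 4.5484 = 8.9288 pm

Final frequency:
f' = c/λ' = 299792458/8.9287780e-12 = 3.3575978e+19 Hz

Frequency shift (decrease):
Δf = f₀ - f' = 6.844e+19 - 3.3575978e+19 = 3.486e+19 Hz

(Intermediate values are shown rounded; full precision is carried through to the final answer.)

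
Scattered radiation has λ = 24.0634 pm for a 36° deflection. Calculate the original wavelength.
23.6000 pm

From λ' = λ + Δλ, we have λ = λ' - Δλ

First calculate the Compton shift:
Δλ = λ_C(1 - cos θ)
Δλ = 2.4263 × (1 - cos(36°))
Δλ = 2.4263 × 0.1910
Δλ = 0.4634 pm

Initial wavelength:
λ = λ' - Δλ
λ = 24.0634 - 0.4634
λ = 23.6000 pm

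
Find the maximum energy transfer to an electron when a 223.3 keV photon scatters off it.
104.1415 keV

Maximum energy transfer occurs at θ = 180° (backscattering).

Initial photon: E₀ = 223.3 keV → λ₀ = 5.5524 pm

Maximum Compton shift (at 180°):
Δλ_max = 2λ_C = 2 × 2.4263 = 4.8526 pm

Final wavelength:
λ' = 5.5524 + 4.8526 = 10.4050 pm

Minimum photon energy (maximum energy to electron):
E'_min = hc/λ' = 119.1585 keV

Maximum electron kinetic energy:
K_max = E₀ - E'_min = 223.3000 - 119.1585 = 104.1415 keV

(Intermediate values are shown rounded; full precision is carried through to the final answer.)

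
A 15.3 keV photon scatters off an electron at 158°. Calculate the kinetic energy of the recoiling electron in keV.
0.8347 keV

By energy conservation: K_e = E_initial - E_final

First find the scattered photon energy:
Initial wavelength: λ = hc/E = 81.0354 pm
Compton shift: Δλ = λ_C(1 - cos(158°)) = 4.6759 pm
Final wavelength: λ' = 81.0354 + 4.6759 = 85.7114 pm
Final photon energy: E' = hc/λ' = 14.4653 keV

Electron kinetic energy:
K_e = E - E' = 15.3000 - 14.4653 = 0.8347 keV

(Intermediate values are shown rounded; full precision is carried through to the final answer.)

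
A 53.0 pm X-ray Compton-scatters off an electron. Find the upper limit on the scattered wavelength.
57.8526 pm (at θ = 180°)

The Compton shift is Δλ = λ_C(1 − cos θ).

Since cos θ ranges from −1 to 1, the factor (1 − cos θ) ranges from 0 to 2; the maximum shift occurs at θ = 180° (backscattering):
Δλ_max = 2λ_C = 2 × 2.4263 pm = 4.8526 pm

Maximum scattered wavelength:
λ'_max = λ₀ + Δλ_max = 53.0 + 4.8526 = 57.8526 pm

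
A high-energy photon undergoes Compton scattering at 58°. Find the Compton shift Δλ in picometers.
1.1406 pm

Using the Compton scattering formula:
Δλ = λ_C(1 - cos θ)

where λ_C = h/(m_e·c) ≈ 2.4263 pm is the Compton wavelength of an electron.

For θ = 58°:
cos(58°) = 0.5299
1 - cos(58°) = 0.4701

Δλ = 2.4263 × 0.4701
Δλ = 1.1406 pm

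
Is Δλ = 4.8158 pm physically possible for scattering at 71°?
No, inconsistent

Calculate the expected shift for θ = 71°:

Δλ_expected = λ_C(1 - cos(71°))
Δλ_expected = 2.4263 × (1 - cos(71°))
Δλ_expected = 2.4263 × 0.6744
Δλ_expected = 1.6364 pm

Given shift: 4.8158 pm
Expected shift: 1.6364 pm
Difference: 3.1794 pm

The values do not match. The given shift corresponds to θ ≈ 170.0°, not 71°.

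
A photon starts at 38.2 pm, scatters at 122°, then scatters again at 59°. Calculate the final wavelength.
43.0887 pm

Apply Compton shift twice:

First scattering at θ₁ = 122°:
Δλ₁ = λ_C(1 - cos(122°))
Δλ₁ = 2.4263 × 1.5299
Δλ₁ = 3.7121 pm

After first scattering:
λ₁ = 38.2 + 3.7121 = 41.9121 pm

Second scattering at θ₂ = 59°:
Δλ₂ = λ_C(1 - cos(59°))
Δλ₂ = 2.4263 × 0.4850
Δλ₂ = 1.1767 pm

Final wavelength:
λ₂ = 41.9121 + 1.1767 = 43.0887 pm

Total shift: Δλ_total = 3.7121 + 1.1767 = 4.8887 pm

(Intermediate values are shown rounded; full precision is carried through to the final answer.)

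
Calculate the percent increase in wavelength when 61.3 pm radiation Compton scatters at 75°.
2.9337%

Calculate the Compton shift:
Δλ = λ_C(1 - cos(75°))
Δλ = 2.4263 × (1 - cos(75°))
Δλ = 2.4263 × 0.7412
Δλ = 1.7983 pm

Percentage change:
(Δλ/λ₀) × 100 = (1.7983/61.3) × 100
= 2.9337%

(Intermediate values are shown rounded; full precision is carried through to the final answer.)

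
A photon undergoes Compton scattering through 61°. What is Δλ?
1.2500 pm

Using the Compton scattering formula:
Δλ = λ_C(1 - cos θ)

where λ_C = h/(m_e·c) ≈ 2.4263 pm is the Compton wavelength of an electron.

For θ = 61°:
cos(61°) = 0.4848
1 - cos(61°) = 0.5152

Δλ = 2.4263 × 0.5152
Δλ = 1.2500 pm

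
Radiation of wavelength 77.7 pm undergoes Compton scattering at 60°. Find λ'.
78.9132 pm

Using the Compton formula: λ' = λ + λ_C(1 − cos θ)

For θ = 60°, cos θ = 1/2 (exact) = 0.5000, so:
1 − cos 60° = 1 − (1/2) = 0.5000

Δλ = λ_C × 0.5000 = 2.4263 × 0.5000 = 1.2132 pm

λ' = 77.7 + 1.2132 = 78.9132 pm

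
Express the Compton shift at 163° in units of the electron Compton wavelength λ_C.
1.9563 λ_C

The Compton shift formula is:
Δλ = λ_C(1 - cos θ)

Dividing both sides by λ_C:
Δλ/λ_C = 1 - cos θ

For θ = 163°:
Δλ/λ_C = 1 - cos(163°)
Δλ/λ_C = 1 - -0.9563
Δλ/λ_C = 1.9563

This means the shift is 1.9563 × λ_C = 4.7466 pm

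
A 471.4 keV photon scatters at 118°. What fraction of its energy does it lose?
0.5755 (or 57.55%)

Calculate initial and final photon energies:

Initial: E₀ = 471.4 keV → λ₀ = 2.6301 pm
Compton shift: Δλ = 3.5654 pm
Final wavelength: λ' = 6.1955 pm
Final energy: E' = 200.1191 keV

Fractional energy loss:
(E₀ - E')/E₀ = (471.4000 - 200.1191)/471.4000
= 271.2809/471.4000
= 0.5755
= 57.55%

(Intermediate values are shown rounded; full precision is carried through to the final answer.)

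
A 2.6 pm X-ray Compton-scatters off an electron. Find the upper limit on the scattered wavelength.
7.4526 pm (at θ = 180°)

The Compton shift is Δλ = λ_C(1 − cos θ).

Since cos θ ranges from −1 to 1, the factor (1 − cos θ) ranges from 0 to 2; the maximum shift occurs at θ = 180° (backscattering):
Δλ_max = 2λ_C = 2 × 2.4263 pm = 4.8526 pm

Maximum scattered wavelength:
λ'_max = λ₀ + Δλ_max = 2.6 + 4.8526 = 7.4526 pm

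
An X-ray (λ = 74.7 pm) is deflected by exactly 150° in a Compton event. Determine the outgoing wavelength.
79.2276 pm

Using the Compton formula: λ' = λ + λ_C(1 − cos θ)

For θ = 150°, cos θ = -√3/2 (exact) ≈ -0.8660, so:
1 − cos 150° = 1 − (-√3/2) ≈ 1.8660

Δλ = λ_C × 1.8660 = 2.4263 × 1.8660 = 4.5276 pm

λ' = 74.7 + 4.5276 = 79.2276 pm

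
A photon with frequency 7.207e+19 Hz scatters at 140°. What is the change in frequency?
3.657e+19 Hz (decrease)

Convert frequency to wavelength (c = 299792458 m/s):
λ₀ = c/f₀ = 299792458/7.207e+19 = 4.1597399e-12 m = 4.1597 pm

Calculate Compton shift:
Δλ = λ_C(1 - cos(140°)) = 4.2850 pm

Final wavelength:
λ' = λ₀ + Δλ = 4.1597 + 4.2850 = 8.4447 pm

Final frequency:
f' = c/λ' = 299792458/8.4447117e-12 = 3.5500615e+19 Hz

Frequency shift (decrease):
Δf = f₀ - f' = 7.207e+19 - 3.5500615e+19 = 3.657e+19 Hz

(Intermediate values are shown rounded; full precision is carried through to the final answer.)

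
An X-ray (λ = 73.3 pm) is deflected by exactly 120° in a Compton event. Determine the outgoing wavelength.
76.9395 pm

Using the Compton formula: λ' = λ + λ_C(1 − cos θ)

For θ = 120°, cos θ = -1/2 (exact) = -0.5000, so:
1 − cos 120° = 1 − (-1/2) = 1.5000

Δλ = λ_C × 1.5000 = 2.4263 × 1.5000 = 3.6395 pm

λ' = 73.3 + 3.6395 = 76.9395 pm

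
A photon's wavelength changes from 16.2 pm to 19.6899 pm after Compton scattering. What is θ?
116.00°

First find the wavelength shift:
Δλ = λ' - λ = 19.6899 - 16.2 = 3.4899 pm

Using Δλ = λ_C(1 - cos θ), with λ_C = h/(m_e·c) ≈ 2.42631024 pm:
cos θ = 1 - Δλ/λ_C
cos θ = 1 - 3.4899/2.42631024
cos θ = -0.438357

θ = arccos(-0.438357)
θ = 116.00°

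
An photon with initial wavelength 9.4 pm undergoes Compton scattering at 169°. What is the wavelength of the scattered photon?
14.2080 pm

Using the Compton scattering formula:
λ' = λ + Δλ = λ + λ_C(1 - cos θ)

Given:
- Initial wavelength λ = 9.4 pm
- Scattering angle θ = 169°
- Compton wavelength λ_C ≈ 2.4263 pm

Calculate the shift:
Δλ = 2.4263 × (1 - cos(169°))
Δλ = 2.4263 × 1.9816
Δλ = 4.8080 pm

Final wavelength:
λ' = 9.4 + 4.8080 = 14.2080 pm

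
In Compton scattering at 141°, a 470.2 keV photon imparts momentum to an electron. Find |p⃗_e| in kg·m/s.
3.3088e-22 kg·m/s

The electron is initially at rest, so by conservation of momentum:
p⃗_e = p⃗₀ − p⃗'  (incident photon momentum minus scattered photon momentum)

Photon momentum magnitudes (p = h/λ = E/c):
λ₀ = hc/E₀ = 2.6368 pm → p₀ = h/λ₀ = 2.5129e-22 kg·m/s
Δλ = λ_C(1 − cos 141°) = 4.3119 pm
λ' = 6.9487 pm → p' = h/λ' = 9.5356e-23 kg·m/s

The scattered photon makes angle θ = 141° with the incident direction, so by the law of cosines:
|p⃗_e|² = p₀² + p'² − 2p₀p'cos θ
|p⃗_e|² = (2.5129e-22)² + (9.5356e-23)² − 2·2.5129e-22·9.5356e-23·cos(141°)
|p⃗_e| = 3.3088e-22 kg·m/s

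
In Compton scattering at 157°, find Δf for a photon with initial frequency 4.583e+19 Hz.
1.907e+19 Hz (decrease)

Convert frequency to wavelength (c = 299792458 m/s):
λ₀ = c/f₀ = 299792458/4.583e+19 = 6.5414021e-12 m = 6.5414 pm

Calculate Compton shift:
Δλ = λ_C(1 - cos(157°)) = 4.6597 pm

Final wavelength:
λ' = λ₀ + Δλ = 6.5414 + 4.6597 = 11.2011 pm

Final frequency:
f' = c/λ' = 299792458/1.1201143e-11 = 2.6764453e+19 Hz

Frequency shift (decrease):
Δf = f₀ - f' = 4.583e+19 - 2.6764453e+19 = 1.907e+19 Hz

(Intermediate values are shown rounded; full precision is carried through to the final answer.)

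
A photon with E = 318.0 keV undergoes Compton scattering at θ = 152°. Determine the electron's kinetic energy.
171.5762 keV

By energy conservation: K_e = E_initial - E_final

First find the scattered photon energy:
Initial wavelength: λ = hc/E = 3.8989 pm
Compton shift: Δλ = λ_C(1 - cos(152°)) = 4.5686 pm
Final wavelength: λ' = 3.8989 + 4.5686 = 8.4675 pm
Final photon energy: E' = hc/λ' = 146.4238 keV

Electron kinetic energy:
K_e = E - E' = 318.0000 - 146.4238 = 171.5762 keV

(Intermediate values are shown rounded; full precision is carried through to the final answer.)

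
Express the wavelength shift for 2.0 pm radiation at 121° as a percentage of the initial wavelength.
183.7976%

Calculate the Compton shift:
Δλ = λ_C(1 - cos(121°))
Δλ = 2.4263 × (1 - cos(121°))
Δλ = 2.4263 × 1.5150
Δλ = 3.6760 pm

Percentage change:
(Δλ/λ₀) × 100 = (3.6760/2.0) × 100
= 183.7976%

(Intermediate values are shown rounded; full precision is carried through to the final answer.)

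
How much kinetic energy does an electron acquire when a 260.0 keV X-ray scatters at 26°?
12.7329 keV

By energy conservation: K_e = E_initial - E_final

First find the scattered photon energy:
Initial wavelength: λ = hc/E = 4.7686 pm
Compton shift: Δλ = λ_C(1 - cos(26°)) = 0.2456 pm
Final wavelength: λ' = 4.7686 + 0.2456 = 5.0142 pm
Final photon energy: E' = hc/λ' = 247.2671 keV

Electron kinetic energy:
K_e = E - E' = 260.0000 - 247.2671 = 12.7329 keV

(Intermediate values are shown rounded; full precision is carried through to the final answer.)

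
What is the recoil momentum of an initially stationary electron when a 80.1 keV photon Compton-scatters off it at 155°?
7.4001e-23 kg·m/s

The electron is initially at rest, so by conservation of momentum:
p⃗_e = p⃗₀ − p⃗'  (incident photon momentum minus scattered photon momentum)

Photon momentum magnitudes (p = h/λ = E/c):
λ₀ = hc/E₀ = 15.4787 pm → p₀ = h/λ₀ = 4.2808e-23 kg·m/s
Δλ = λ_C(1 − cos 155°) = 4.6253 pm
λ' = 20.1040 pm → p' = h/λ' = 3.2959e-23 kg·m/s

The scattered photon makes angle θ = 155° with the incident direction, so by the law of cosines:
|p⃗_e|² = p₀² + p'² − 2p₀p'cos θ
|p⃗_e|² = (4.2808e-23)² + (3.2959e-23)² − 2·4.2808e-23·3.2959e-23·cos(155°)
|p⃗_e| = 7.4001e-23 kg·m/s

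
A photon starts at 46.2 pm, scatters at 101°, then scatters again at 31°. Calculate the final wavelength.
49.4358 pm

Apply Compton shift twice:

First scattering at θ₁ = 101°:
Δλ₁ = λ_C(1 - cos(101°))
Δλ₁ = 2.4263 × 1.1908
Δλ₁ = 2.8893 pm

After first scattering:
λ₁ = 46.2 + 2.8893 = 49.0893 pm

Second scattering at θ₂ = 31°:
Δλ₂ = λ_C(1 - cos(31°))
Δλ₂ = 2.4263 × 0.1428
Δλ₂ = 0.3466 pm

Final wavelength:
λ₂ = 49.0893 + 0.3466 = 49.4358 pm

Total shift: Δλ_total = 2.8893 + 0.3466 = 3.2358 pm

(Intermediate values are shown rounded; full precision is carried through to the final answer.)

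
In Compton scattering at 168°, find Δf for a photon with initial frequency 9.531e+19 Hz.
5.758e+19 Hz (decrease)

Convert frequency to wavelength (c = 299792458 m/s):
λ₀ = c/f₀ = 299792458/9.531e+19 = 3.1454460e-12 m = 3.1454 pm

Calculate Compton shift:
Δλ = λ_C(1 - cos(168°)) = 4.7996 pm

Final wavelength:
λ' = λ₀ + Δλ = 3.1454 + 4.7996 = 7.9450 pm

Final frequency:
f' = c/λ' = 299792458/7.9450458e-12 = 3.7733258e+19 Hz

Frequency shift (decrease):
Δf = f₀ - f' = 9.531e+19 - 3.7733258e+19 = 5.758e+19 Hz

(Intermediate values are shown rounded; full precision is carried through to the final answer.)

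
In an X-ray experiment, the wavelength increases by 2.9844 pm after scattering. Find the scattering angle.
103.30°

From the Compton formula Δλ = λ_C(1 - cos θ), we can solve for θ:

cos θ = 1 - Δλ/λ_C

Given:
- Δλ = 2.9844 pm
- λ_C = h/(m_e·c) ≈ 2.42631024 pm

cos θ = 1 - 2.9844/2.42631024
cos θ = 1 - 1.230016
cos θ = -0.230016

θ = arccos(-0.230016)
θ = 103.30°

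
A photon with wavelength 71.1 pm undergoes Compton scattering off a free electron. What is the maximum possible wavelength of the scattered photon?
75.9526 pm (at θ = 180°)

The Compton shift is Δλ = λ_C(1 − cos θ).

Since cos θ ranges from −1 to 1, the factor (1 − cos θ) ranges from 0 to 2; the maximum shift occurs at θ = 180° (backscattering):
Δλ_max = 2λ_C = 2 × 2.4263 pm = 4.8526 pm

Maximum scattered wavelength:
λ'_max = λ₀ + Δλ_max = 71.1 + 4.8526 = 75.9526 pm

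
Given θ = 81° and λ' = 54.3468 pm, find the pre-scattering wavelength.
52.3000 pm

From λ' = λ + Δλ, we have λ = λ' - Δλ

First calculate the Compton shift:
Δλ = λ_C(1 - cos θ)
Δλ = 2.4263 × (1 - cos(81°))
Δλ = 2.4263 × 0.8436
Δλ = 2.0468 pm

Initial wavelength:
λ = λ' - Δλ
λ = 54.3468 - 2.0468
λ = 52.3000 pm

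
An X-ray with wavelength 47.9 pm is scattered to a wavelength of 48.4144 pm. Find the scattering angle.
38.00°

First find the wavelength shift:
Δλ = λ' - λ = 48.4144 - 47.9 = 0.5144 pm

Using Δλ = λ_C(1 - cos θ), with λ_C = h/(m_e·c) ≈ 2.42631024 pm:
cos θ = 1 - Δλ/λ_C
cos θ = 1 - 0.5144/2.42631024
cos θ = 0.787991

θ = arccos(0.787991)
θ = 38.00°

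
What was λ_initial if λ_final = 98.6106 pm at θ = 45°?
97.9000 pm

From λ' = λ + Δλ, we have λ = λ' - Δλ

First calculate the Compton shift:
Δλ = λ_C(1 - cos θ)
Δλ = 2.4263 × (1 - cos(45°))
Δλ = 2.4263 × 0.2929
Δλ = 0.7106 pm

Initial wavelength:
λ = λ' - Δλ
λ = 98.6106 - 0.7106
λ = 97.9000 pm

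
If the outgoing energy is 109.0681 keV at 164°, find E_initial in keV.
187.6000 keV

Convert final energy to wavelength (hc ≈ 1239.842 keV·pm):
λ' = hc/E' = 1239.842 / 109.0681 = 11.3676 pm

Calculate the Compton shift:
Δλ = λ_C(1 - cos(164°))
Δλ = 2.4263 × (1 - cos(164°))
Δλ = 4.7586 pm

Initial wavelength:
λ = λ' - Δλ = 11.3676 - 4.7586 = 6.6090 pm

Initial energy:
E = hc/λ = 1239.842 / 6.6090 = 187.6000 keV

(Intermediate values are shown rounded; full precision is carried through to the final answer.)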